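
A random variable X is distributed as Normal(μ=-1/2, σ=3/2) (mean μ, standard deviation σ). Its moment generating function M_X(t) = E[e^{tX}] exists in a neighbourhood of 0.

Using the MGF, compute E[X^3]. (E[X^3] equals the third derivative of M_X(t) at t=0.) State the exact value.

E[X^3] = M′′′(0) = -7/2

M_X(t) = e^(9*t^2/8 - t/2)
M′(t) = 9*t*e^(-t/2)*e^(9*t^2/8)/4 - e^(-t/2)*e^(9*t^2/8)/2
M′′(t) = (81*t^2*e^(9*t^2/8) - 36*t*e^(9*t^2/8) + 40*e^(9*t^2/8))*e^(-t/2)/16
M′′′(t) = (729*t^3*e^(9*t^2/8) - 486*t^2*e^(9*t^2/8) + 1080*t*e^(9*t^2/8) - 224*e^(9*t^2/8))*e^(-t/2)/64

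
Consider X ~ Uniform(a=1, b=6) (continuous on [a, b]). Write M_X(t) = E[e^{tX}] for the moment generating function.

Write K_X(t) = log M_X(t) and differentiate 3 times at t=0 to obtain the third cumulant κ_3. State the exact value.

M_X(t) = (e^(6*t) - e^(t))/(5*t)
K_X(t) = log M_X(t) = -log(t) + log(e^(6*t) - e^(t)) - log(5)
dK/dt = (6*t*e^(5*t) - t - e^(5*t) + 1)/(t*e^(5*t) - t)
d^2K/dt^2 = (-25*t^2*e^(5*t) + e^(10*t) - 2*e^(5*t) + 1)/(t^2*e^(10*t) - 2*t^2*e^(5*t) + t^2)
d^3K/dt^3 = (125*t^3*e^(10*t) + 125*t^3*e^(5*t) - 2*e^(15*t) + 6*e^(10*t) - 6*e^(5*t) + 2)/(t^3*e^(15*t) - 3*t^3*e^(10*t) + 3*t^3*e^(5*t) - t^3)

κ_3 = d^3K/dt^3 |_{t=0} = 0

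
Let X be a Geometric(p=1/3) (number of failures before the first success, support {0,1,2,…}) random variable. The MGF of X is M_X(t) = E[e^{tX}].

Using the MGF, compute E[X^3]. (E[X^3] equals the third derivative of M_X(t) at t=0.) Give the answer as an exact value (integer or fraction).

M_X(t) = 1/(3*(1 - 2*e^(t)/3))
dM/dt = 2*e^(t)/(4*e^(2*t) - 12*e^(t) + 9)
d^2M/dt^2 = (-4*e^(2*t) - 6*e^(t))/(8*e^(3*t) - 36*e^(2*t) + 54*e^(t) - 27)
d^3M/dt^3 = (8*e^(3*t) + 48*e^(2*t) + 18*e^(t))/(16*e^(4*t) - 96*e^(3*t) + 216*e^(2*t) - 216*e^(t) + 81)

E[X^3] = d^3M/dt^3 |_{t=0} = 74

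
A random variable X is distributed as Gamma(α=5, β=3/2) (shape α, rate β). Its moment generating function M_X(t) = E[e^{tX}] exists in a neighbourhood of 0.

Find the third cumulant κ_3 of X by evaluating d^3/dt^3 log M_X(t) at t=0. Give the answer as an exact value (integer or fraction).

κ_3 = D^3[K](0) = 80/27

M_X(t) = 243/(32*(3/2 - t)^5)
K_X(t) = log M_X(t) = -5*log(3/2 - t) - 5*log(2) + 5*log(3)
D^3[K](t) = -80/(8*t^3 - 36*t^2 + 54*t - 27)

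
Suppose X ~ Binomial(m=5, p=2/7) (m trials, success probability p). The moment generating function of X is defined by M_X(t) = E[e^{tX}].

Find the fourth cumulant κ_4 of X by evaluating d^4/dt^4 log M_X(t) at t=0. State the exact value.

κ_4 = K′′′′(0) = -550/2401

M_X(t) = (2*e^(t)/7 + 5/7)^5
K_X(t) = log M_X(t) = 5*log(2*e^(t)/7 + 5/7)
K′(t) = 10*e^(t)/(2*e^(t) + 5)
K′′(t) = 50*e^(t)/(4*e^(2*t) + 20*e^(t) + 25)
K′′′(t) = (-100*e^(2*t) + 250*e^(t))/(8*e^(3*t) + 60*e^(2*t) + 150*e^(t) + 125)
K′′′′(t) = (200*e^(3*t) - 2000*e^(2*t) + 1250*e^(t))/(16*e^(4*t) + 160*e^(3*t) + 600*e^(2*t) + 1000*e^(t) + 625)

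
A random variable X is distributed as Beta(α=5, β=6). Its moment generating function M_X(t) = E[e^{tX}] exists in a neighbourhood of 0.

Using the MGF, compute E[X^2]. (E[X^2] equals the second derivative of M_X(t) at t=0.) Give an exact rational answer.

E[X^2] = D^2[M](0) = 5/22

M_X(t) = ₁F₁(5; 11; t)
D^2[M](t) = 5*₁F₁(7; 13; t)/22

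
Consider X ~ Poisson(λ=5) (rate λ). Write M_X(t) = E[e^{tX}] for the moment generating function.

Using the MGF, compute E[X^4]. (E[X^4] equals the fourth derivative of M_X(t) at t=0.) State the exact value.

E[X^4] = M′′′′(0) = 1555

M_X(t) = e^(5*e^(t) - 5)
M′(t) = 5*e^(-5)*e^(t)*e^(5*e^(t))
M′′(t) = (25*e^(2*t)*e^(5*e^(t)) + 5*e^(t)*e^(5*e^(t)))*e^(-5)
M′′′(t) = (125*e^(3*t)*e^(5*e^(t)) + 75*e^(2*t)*e^(5*e^(t)) + 5*e^(t)*e^(5*e^(t)))*e^(-5)
M′′′′(t) = (625*e^(4*t)*e^(5*e^(t)) + 750*e^(3*t)*e^(5*e^(t)) + 175*e^(2*t)*e^(5*e^(t)) + 5*e^(t)*e^(5*e^(t)))*e^(-5)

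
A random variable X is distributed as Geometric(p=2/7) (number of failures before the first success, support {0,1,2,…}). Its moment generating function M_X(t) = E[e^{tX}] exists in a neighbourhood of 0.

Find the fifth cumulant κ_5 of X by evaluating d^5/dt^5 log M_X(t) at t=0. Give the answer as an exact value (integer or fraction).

M_X(t) = 2/(7*(1 - 5*e^(t)/7))
K_X(t) = log M_X(t) = -log(1 - 5*e^(t)/7) - log(7) + log(2)
K^(5)(t) = (-4375*e^(4*t) - 67375*e^(3*t) - 94325*e^(2*t) - 12005*e^(t))/(3125*e^(5*t) - 21875*e^(4*t) + 61250*e^(3*t) - 85750*e^(2*t) + 60025*e^(t) - 16807)

κ_5 = K^(5)(0) = 5565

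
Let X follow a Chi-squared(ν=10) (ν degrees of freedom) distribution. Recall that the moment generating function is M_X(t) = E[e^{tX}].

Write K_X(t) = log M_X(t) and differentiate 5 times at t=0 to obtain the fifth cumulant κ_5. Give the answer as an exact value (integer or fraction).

κ_5 = K′′′′′(0) = 3840

M_X(t) = (1 - 2*t)^(-5)
K_X(t) = log M_X(t) = -5*log(1 - 2*t)
K′(t) = -10/(2*t - 1)
K′′(t) = 20/(4*t^2 - 4*t + 1)
K′′′(t) = -80/(8*t^3 - 12*t^2 + 6*t - 1)
K′′′′(t) = 480/(16*t^4 - 32*t^3 + 24*t^2 - 8*t + 1)
K′′′′′(t) = -3840/(32*t^5 - 80*t^4 + 80*t^3 - 40*t^2 + 10*t - 1)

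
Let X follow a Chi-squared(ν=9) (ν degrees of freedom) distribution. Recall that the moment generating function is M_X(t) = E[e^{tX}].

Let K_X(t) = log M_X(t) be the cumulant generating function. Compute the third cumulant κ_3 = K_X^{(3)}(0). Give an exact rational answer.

M_X(t) = (1 - 2*t)^(-9/2)
K_X(t) = log M_X(t) = -9*log(1 - 2*t)/2
D^3[K](t) = -72/(8*t^3 - 12*t^2 + 6*t - 1)

κ_3 = D^3[K](0) = 72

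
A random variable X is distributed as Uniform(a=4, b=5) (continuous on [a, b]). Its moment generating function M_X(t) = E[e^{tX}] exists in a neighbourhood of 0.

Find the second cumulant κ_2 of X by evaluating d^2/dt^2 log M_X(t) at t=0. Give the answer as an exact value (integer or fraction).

κ_2 = D^2[K](0) = 1/12

M_X(t) = (e^(5*t) - e^(4*t))/t
K_X(t) = log M_X(t) = -log(t) + log(e^(5*t) - e^(4*t))
D^2[K](t) = (-t^2*e^(t) + e^(2*t) - 2*e^(t) + 1)/(t^2*e^(2*t) - 2*t^2*e^(t) + t^2)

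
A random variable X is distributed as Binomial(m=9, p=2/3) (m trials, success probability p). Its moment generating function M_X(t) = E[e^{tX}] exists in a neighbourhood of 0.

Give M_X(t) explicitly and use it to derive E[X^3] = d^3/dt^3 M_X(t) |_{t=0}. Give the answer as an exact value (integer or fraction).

E[X^3] = D^3[M](0) = 754/3

M_X(t) = (2*e^(t)/3 + 1/3)^9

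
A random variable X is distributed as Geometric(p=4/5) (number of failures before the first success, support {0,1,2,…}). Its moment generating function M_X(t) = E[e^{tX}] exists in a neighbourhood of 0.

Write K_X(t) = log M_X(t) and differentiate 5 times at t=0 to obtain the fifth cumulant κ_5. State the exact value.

κ_5 = K^(5)(0) = 285/128

M_X(t) = 4/(5*(1 - e^(t)/5))
K_X(t) = log M_X(t) = -log(1 - e^(t)/5) - log(5) + 2*log(2)
K^(5)(t) = (-5*e^(4*t) - 275*e^(3*t) - 1375*e^(2*t) - 625*e^(t))/(e^(5*t) - 25*e^(4*t) + 250*e^(3*t) - 1250*e^(2*t) + 3125*e^(t) - 3125)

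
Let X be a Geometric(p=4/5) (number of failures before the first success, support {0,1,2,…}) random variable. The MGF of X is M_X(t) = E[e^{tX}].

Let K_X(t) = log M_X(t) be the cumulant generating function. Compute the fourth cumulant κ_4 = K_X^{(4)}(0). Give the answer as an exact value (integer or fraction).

M_X(t) = 4/(5*(1 - e^(t)/5))
K_X(t) = log M_X(t) = -log(1 - e^(t)/5) - log(5) + 2*log(2)
K′(t) = -e^(t)/(e^(t) - 5)
K′′(t) = 5*e^(t)/(e^(2*t) - 10*e^(t) + 25)
K′′′(t) = (-5*e^(2*t) - 25*e^(t))/(e^(3*t) - 15*e^(2*t) + 75*e^(t) - 125)
K′′′′(t) = (5*e^(3*t) + 100*e^(2*t) + 125*e^(t))/(e^(4*t) - 20*e^(3*t) + 150*e^(2*t) - 500*e^(t) + 625)

κ_4 = K′′′′(0) = 115/128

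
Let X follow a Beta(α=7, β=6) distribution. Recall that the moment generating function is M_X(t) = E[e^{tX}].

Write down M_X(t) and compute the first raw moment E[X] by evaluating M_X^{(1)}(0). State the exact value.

E[X] = dM/dt |_{t=0} = 7/13

M_X(t) = ₁F₁(7; 13; t)
dM/dt = 7*₁F₁(8; 14; t)/13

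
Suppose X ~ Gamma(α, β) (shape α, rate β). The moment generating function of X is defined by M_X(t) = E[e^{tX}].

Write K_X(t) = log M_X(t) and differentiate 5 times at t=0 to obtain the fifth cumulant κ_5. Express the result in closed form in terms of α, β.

κ_5 = D^5[K](0) = 24*α/β^5

M_X(t) = (β/(β - t))^α
K_X(t) = log M_X(t) = α*(log(β) - log(β - t))
D^5[K](t) = -24*α/(-β^5 + 5*β^4*t - 10*β^3*t^2 + 10*β^2*t^3 - 5*β*t^4 + t^5)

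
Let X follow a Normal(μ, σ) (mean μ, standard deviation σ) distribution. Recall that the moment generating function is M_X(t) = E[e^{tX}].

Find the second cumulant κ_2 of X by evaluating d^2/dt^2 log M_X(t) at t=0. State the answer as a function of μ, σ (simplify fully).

M_X(t) = e^(μ*t + σ^2*t^2/2)
K_X(t) = log M_X(t) = μ*t + σ^2*t^2/2
D^2[K](t) = σ^2

κ_2 = D^2[K](0) = σ^2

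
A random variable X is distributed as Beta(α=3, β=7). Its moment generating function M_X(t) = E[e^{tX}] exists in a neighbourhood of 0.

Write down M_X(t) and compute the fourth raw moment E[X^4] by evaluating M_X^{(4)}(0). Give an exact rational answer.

E[X^4] = M′′′′(0) = 3/143

M_X(t) = ₁F₁(3; 10; t)
M′(t) = 3*₁F₁(4; 11; t)/10
M′′(t) = 6*₁F₁(5; 12; t)/55
M′′′(t) = ₁F₁(6; 13; t)/22
M′′′′(t) = 3*₁F₁(7; 14; t)/143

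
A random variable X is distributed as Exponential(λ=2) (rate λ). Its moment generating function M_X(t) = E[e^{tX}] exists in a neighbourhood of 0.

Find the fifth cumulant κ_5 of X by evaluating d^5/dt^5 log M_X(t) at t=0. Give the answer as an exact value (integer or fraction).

M_X(t) = 2/(2 - t)
K_X(t) = log M_X(t) = -log(2 - t) + log(2)
K^(5)(t) = -24/(t^5 - 10*t^4 + 40*t^3 - 80*t^2 + 80*t - 32)

κ_5 = K^(5)(0) = 3/4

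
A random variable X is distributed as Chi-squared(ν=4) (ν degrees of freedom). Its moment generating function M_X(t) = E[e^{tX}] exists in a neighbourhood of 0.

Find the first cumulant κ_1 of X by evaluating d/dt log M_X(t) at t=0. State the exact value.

κ_1 = K′(0) = 4

M_X(t) = (1 - 2*t)^(-2)
K_X(t) = log M_X(t) = -2*log(1 - 2*t)
K′(t) = -4/(2*t - 1)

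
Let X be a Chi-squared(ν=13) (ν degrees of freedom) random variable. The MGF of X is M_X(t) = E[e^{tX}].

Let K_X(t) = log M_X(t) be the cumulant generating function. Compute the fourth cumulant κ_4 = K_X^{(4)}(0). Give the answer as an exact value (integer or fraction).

M_X(t) = (1 - 2*t)^(-13/2)
K_X(t) = log M_X(t) = -13*log(1 - 2*t)/2
dK/dt = -13/(2*t - 1)
d^2K/dt^2 = 26/(4*t^2 - 4*t + 1)
d^3K/dt^3 = -104/(8*t^3 - 12*t^2 + 6*t - 1)
d^4K/dt^4 = 624/(16*t^4 - 32*t^3 + 24*t^2 - 8*t + 1)

κ_4 = d^4K/dt^4 |_{t=0} = 624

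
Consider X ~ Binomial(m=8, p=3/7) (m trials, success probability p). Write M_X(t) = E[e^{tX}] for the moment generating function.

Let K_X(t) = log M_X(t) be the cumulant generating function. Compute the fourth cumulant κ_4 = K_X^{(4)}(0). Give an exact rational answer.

M_X(t) = (3*e^(t)/7 + 4/7)^8
K_X(t) = log M_X(t) = 8*log(3*e^(t)/7 + 4/7)
dK/dt = 24*e^(t)/(3*e^(t) + 4)
d^2K/dt^2 = 96*e^(t)/(9*e^(2*t) + 24*e^(t) + 16)
d^3K/dt^3 = (-288*e^(2*t) + 384*e^(t))/(27*e^(3*t) + 108*e^(2*t) + 144*e^(t) + 64)
d^4K/dt^4 = (864*e^(3*t) - 4608*e^(2*t) + 1536*e^(t))/(81*e^(4*t) + 432*e^(3*t) + 864*e^(2*t) + 768*e^(t) + 256)

κ_4 = d^4K/dt^4 |_{t=0} = -2208/2401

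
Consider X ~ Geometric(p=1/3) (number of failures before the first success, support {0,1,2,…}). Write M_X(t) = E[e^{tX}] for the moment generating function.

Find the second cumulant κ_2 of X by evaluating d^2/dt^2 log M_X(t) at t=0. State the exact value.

κ_2 = D^2[K](0) = 6

M_X(t) = 1/(3*(1 - 2*e^(t)/3))
K_X(t) = log M_X(t) = -log(1 - 2*e^(t)/3) - log(3)
D^2[K](t) = 6*e^(t)/(4*e^(2*t) - 12*e^(t) + 9)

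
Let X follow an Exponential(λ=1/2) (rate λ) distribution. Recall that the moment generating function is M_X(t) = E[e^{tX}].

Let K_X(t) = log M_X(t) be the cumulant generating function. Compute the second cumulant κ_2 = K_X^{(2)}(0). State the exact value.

κ_2 = K′′(0) = 4

M_X(t) = 1/(2*(1/2 - t))
K_X(t) = log M_X(t) = -log(1/2 - t) - log(2)
K′(t) = -2/(2*t - 1)
K′′(t) = 4/(4*t^2 - 4*t + 1)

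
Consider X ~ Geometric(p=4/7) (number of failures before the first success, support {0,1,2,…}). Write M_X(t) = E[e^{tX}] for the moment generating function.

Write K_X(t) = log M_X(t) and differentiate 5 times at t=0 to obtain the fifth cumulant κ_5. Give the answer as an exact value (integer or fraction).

κ_5 = K^(5)(0) = 7035/128

M_X(t) = 4/(7*(1 - 3*e^(t)/7))
K_X(t) = log M_X(t) = -log(1 - 3*e^(t)/7) - log(7) + 2*log(2)
K^(5)(t) = (-567*e^(4*t) - 14553*e^(3*t) - 33957*e^(2*t) - 7203*e^(t))/(243*e^(5*t) - 2835*e^(4*t) + 13230*e^(3*t) - 30870*e^(2*t) + 36015*e^(t) - 16807)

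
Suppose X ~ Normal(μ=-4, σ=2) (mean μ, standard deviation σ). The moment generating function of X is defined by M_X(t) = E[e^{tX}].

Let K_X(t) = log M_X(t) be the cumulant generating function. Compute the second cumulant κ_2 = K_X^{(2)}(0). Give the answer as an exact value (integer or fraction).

M_X(t) = e^(2*t^2 - 4*t)
K_X(t) = log M_X(t) = 2*t^2 - 4*t
K^(2)(t) = 4

κ_2 = K^(2)(0) = 4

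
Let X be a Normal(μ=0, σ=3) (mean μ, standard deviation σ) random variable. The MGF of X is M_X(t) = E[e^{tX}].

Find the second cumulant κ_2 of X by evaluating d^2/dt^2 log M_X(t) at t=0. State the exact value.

κ_2 = D^2[K](0) = 9

M_X(t) = e^(9*t^2/2)
K_X(t) = log M_X(t) = 9*t^2/2
D^2[K](t) = 9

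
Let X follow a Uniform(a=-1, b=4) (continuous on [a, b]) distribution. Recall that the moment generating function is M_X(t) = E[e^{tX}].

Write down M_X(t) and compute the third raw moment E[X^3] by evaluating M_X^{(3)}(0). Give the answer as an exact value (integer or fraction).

M_X(t) = (e^(4*t) - e^(-t))/(5*t)
D^3[M](t) = (64*t^3*e^(5*t) + t^3 - 48*t^2*e^(5*t) + 3*t^2 + 24*t*e^(5*t) + 6*t - 6*e^(5*t) + 6)*e^(-t)/(5*t^4)

E[X^3] = D^3[M](0) = 51/4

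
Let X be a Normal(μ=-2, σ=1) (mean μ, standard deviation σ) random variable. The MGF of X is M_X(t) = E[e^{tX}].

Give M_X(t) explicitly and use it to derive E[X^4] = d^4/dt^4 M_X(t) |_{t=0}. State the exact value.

E[X^4] = M′′′′(0) = 43

M_X(t) = e^(t^2/2 - 2*t)
M′(t) = t*e^(-2*t)*e^(t^2/2) - 2*e^(-2*t)*e^(t^2/2)
M′′(t) = (t^2*e^(t^2/2) - 4*t*e^(t^2/2) + 5*e^(t^2/2))*e^(-2*t)
M′′′(t) = (t^3*e^(t^2/2) - 6*t^2*e^(t^2/2) + 15*t*e^(t^2/2) - 14*e^(t^2/2))*e^(-2*t)
M′′′′(t) = (t^4*e^(t^2/2) - 8*t^3*e^(t^2/2) + 30*t^2*e^(t^2/2) - 56*t*e^(t^2/2) + 43*e^(t^2/2))*e^(-2*t)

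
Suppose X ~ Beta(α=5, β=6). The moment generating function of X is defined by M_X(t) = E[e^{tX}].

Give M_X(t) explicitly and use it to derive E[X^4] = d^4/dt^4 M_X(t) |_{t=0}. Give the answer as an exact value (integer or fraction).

E[X^4] = M^(4)(0) = 10/143

M_X(t) = ₁F₁(5; 11; t)
M^(4)(t) = 10*₁F₁(9; 15; t)/143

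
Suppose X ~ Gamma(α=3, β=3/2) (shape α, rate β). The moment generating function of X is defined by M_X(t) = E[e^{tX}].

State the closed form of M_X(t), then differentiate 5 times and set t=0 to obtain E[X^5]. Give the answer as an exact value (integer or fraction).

M_X(t) = 27/(8*(3/2 - t)^3)
dM/dt = 162/(16*t^4 - 96*t^3 + 216*t^2 - 216*t + 81)
d^2M/dt^2 = -1296/(32*t^5 - 240*t^4 + 720*t^3 - 1080*t^2 + 810*t - 243)
d^3M/dt^3 = 12960/(64*t^6 - 576*t^5 + 2160*t^4 - 4320*t^3 + 4860*t^2 - 2916*t + 729)
d^4M/dt^4 = -155520/(128*t^7 - 1344*t^6 + 6048*t^5 - 15120*t^4 + 22680*t^3 - 20412*t^2 + 10206*t - 2187)
d^5M/dt^5 = 2177280/(256*t^8 - 3072*t^7 + 16128*t^6 - 48384*t^5 + 90720*t^4 - 108864*t^3 + 81648*t^2 - 34992*t + 6561)

E[X^5] = d^5M/dt^5 |_{t=0} = 8960/27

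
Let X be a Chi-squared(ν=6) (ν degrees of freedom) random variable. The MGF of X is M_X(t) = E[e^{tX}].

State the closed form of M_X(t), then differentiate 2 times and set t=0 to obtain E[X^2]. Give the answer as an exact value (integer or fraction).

E[X^2] = D^2[M](0) = 48

M_X(t) = (1 - 2*t)^(-3)
D^2[M](t) = -48/(32*t^5 - 80*t^4 + 80*t^3 - 40*t^2 + 10*t - 1)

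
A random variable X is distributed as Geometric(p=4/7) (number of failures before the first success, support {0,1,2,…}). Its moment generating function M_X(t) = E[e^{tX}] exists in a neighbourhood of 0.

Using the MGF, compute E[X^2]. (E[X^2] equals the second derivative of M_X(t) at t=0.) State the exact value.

M_X(t) = 4/(7*(1 - 3*e^(t)/7))
M′(t) = 12*e^(t)/(9*e^(2*t) - 42*e^(t) + 49)
M′′(t) = (-36*e^(2*t) - 84*e^(t))/(27*e^(3*t) - 189*e^(2*t) + 441*e^(t) - 343)

E[X^2] = M′′(0) = 15/8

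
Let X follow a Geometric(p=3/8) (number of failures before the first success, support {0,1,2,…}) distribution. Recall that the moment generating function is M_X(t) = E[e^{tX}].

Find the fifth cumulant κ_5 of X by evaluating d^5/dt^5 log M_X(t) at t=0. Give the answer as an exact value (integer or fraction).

M_X(t) = 3/(8*(1 - 5*e^(t)/8))
K_X(t) = log M_X(t) = -log(1 - 5*e^(t)/8) - 3*log(2) + log(3)
dK/dt = -5*e^(t)/(5*e^(t) - 8)
d^2K/dt^2 = 40*e^(t)/(25*e^(2*t) - 80*e^(t) + 64)
d^3K/dt^3 = (-200*e^(2*t) - 320*e^(t))/(125*e^(3*t) - 600*e^(2*t) + 960*e^(t) - 512)
d^4K/dt^4 = (1000*e^(3*t) + 6400*e^(2*t) + 2560*e^(t))/(625*e^(4*t) - 4000*e^(3*t) + 9600*e^(2*t) - 10240*e^(t) + 4096)
d^5K/dt^5 = (-5000*e^(4*t) - 88000*e^(3*t) - 140800*e^(2*t) - 20480*e^(t))/(3125*e^(5*t) - 25000*e^(4*t) + 80000*e^(3*t) - 128000*e^(2*t) + 102400*e^(t) - 32768)

κ_5 = d^5K/dt^5 |_{t=0} = 84760/81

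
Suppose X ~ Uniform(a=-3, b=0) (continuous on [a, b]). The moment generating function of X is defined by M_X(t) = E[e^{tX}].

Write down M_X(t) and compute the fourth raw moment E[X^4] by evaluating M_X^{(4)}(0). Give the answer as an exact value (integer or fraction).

E[X^4] = M′′′′(0) = 81/5

M_X(t) = (1 - e^(-3*t))/(3*t)
M′(t) = (3*t - e^(3*t) + 1)*e^(-3*t)/(3*t^2)
M′′(t) = (-9*t^2 - 6*t + 2*e^(3*t) - 2)*e^(-3*t)/(3*t^3)
M′′′(t) = (9*t^3 + 9*t^2 + 6*t - 2*e^(3*t) + 2)*e^(-3*t)/t^4
M′′′′(t) = (-27*t^4 - 36*t^3 - 36*t^2 - 24*t + 8*e^(3*t) - 8)*e^(-3*t)/t^5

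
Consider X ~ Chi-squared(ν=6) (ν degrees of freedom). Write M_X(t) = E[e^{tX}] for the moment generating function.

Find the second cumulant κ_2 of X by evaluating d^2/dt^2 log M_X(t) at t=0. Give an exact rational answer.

M_X(t) = (1 - 2*t)^(-3)
K_X(t) = log M_X(t) = -3*log(1 - 2*t)
K^(2)(t) = 12/(4*t^2 - 4*t + 1)

κ_2 = K^(2)(0) = 12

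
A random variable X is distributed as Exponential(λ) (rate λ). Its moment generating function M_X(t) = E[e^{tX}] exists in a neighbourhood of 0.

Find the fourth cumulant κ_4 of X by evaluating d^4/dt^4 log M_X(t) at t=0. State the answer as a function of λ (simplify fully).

M_X(t) = λ/(λ - t)
K_X(t) = log M_X(t) = log(λ) - log(λ - t)
K′(t) = -1/(-λ + t)
K′′(t) = 1/(λ^2 - 2*λ*t + t^2)
K′′′(t) = -2/(-λ^3 + 3*λ^2*t - 3*λ*t^2 + t^3)
K′′′′(t) = 6/(λ^4 - 4*λ^3*t + 6*λ^2*t^2 - 4*λ*t^3 + t^4)

κ_4 = K′′′′(0) = 6/λ^4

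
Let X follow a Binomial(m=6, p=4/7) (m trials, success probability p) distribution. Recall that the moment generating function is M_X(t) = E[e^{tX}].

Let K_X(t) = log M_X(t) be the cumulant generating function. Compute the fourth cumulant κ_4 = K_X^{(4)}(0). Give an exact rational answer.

M_X(t) = (4*e^(t)/7 + 3/7)^6
K_X(t) = log M_X(t) = 6*log(4*e^(t)/7 + 3/7)
D^4[K](t) = (1152*e^(3*t) - 3456*e^(2*t) + 648*e^(t))/(256*e^(4*t) + 768*e^(3*t) + 864*e^(2*t) + 432*e^(t) + 81)

κ_4 = D^4[K](0) = -1656/2401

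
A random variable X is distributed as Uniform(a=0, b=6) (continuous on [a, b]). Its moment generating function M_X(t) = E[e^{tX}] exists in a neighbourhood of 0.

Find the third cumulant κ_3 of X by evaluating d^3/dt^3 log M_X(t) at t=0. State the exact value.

M_X(t) = (e^(6*t) - 1)/(6*t)
K_X(t) = log M_X(t) = -log(t) + log(e^(6*t) - 1) - log(6)
K′(t) = (6*t*e^(6*t) - e^(6*t) + 1)/(t*e^(6*t) - t)
K′′(t) = (-36*t^2*e^(6*t) + e^(12*t) - 2*e^(6*t) + 1)/(t^2*e^(12*t) - 2*t^2*e^(6*t) + t^2)
K′′′(t) = (216*t^3*e^(12*t) + 216*t^3*e^(6*t) - 2*e^(18*t) + 6*e^(12*t) - 6*e^(6*t) + 2)/(t^3*e^(18*t) - 3*t^3*e^(12*t) + 3*t^3*e^(6*t) - t^3)

κ_3 = K′′′(0) = 0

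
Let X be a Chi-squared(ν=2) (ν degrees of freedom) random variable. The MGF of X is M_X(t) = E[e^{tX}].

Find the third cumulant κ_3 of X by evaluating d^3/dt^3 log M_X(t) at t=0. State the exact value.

M_X(t) = 1/(1 - 2*t)
K_X(t) = log M_X(t) = -log(1 - 2*t)
dK/dt = -2/(2*t - 1)
d^2K/dt^2 = 4/(4*t^2 - 4*t + 1)
d^3K/dt^3 = -16/(8*t^3 - 12*t^2 + 6*t - 1)

κ_3 = d^3K/dt^3 |_{t=0} = 16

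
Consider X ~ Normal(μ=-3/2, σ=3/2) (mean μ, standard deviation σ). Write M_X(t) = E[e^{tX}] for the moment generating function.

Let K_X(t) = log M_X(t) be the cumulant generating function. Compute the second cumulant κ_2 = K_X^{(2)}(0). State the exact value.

M_X(t) = e^(9*t^2/8 - 3*t/2)
K_X(t) = log M_X(t) = 9*t^2/8 - 3*t/2
D^2[K](t) = 9/4

κ_2 = D^2[K](0) = 9/4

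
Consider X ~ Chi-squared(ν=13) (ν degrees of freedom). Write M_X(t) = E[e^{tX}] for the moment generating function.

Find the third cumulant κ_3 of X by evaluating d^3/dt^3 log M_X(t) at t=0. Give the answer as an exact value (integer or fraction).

κ_3 = K′′′(0) = 104

M_X(t) = (1 - 2*t)^(-13/2)
K_X(t) = log M_X(t) = -13*log(1 - 2*t)/2
K′(t) = -13/(2*t - 1)
K′′(t) = 26/(4*t^2 - 4*t + 1)
K′′′(t) = -104/(8*t^3 - 12*t^2 + 6*t - 1)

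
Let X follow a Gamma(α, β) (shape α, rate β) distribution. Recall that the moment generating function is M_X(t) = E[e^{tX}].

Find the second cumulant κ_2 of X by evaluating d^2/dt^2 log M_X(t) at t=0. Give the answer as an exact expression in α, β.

M_X(t) = (β/(β - t))^α
K_X(t) = log M_X(t) = α*(log(β) - log(β - t))
K^(2)(t) = α/(β^2 - 2*β*t + t^2)

κ_2 = K^(2)(0) = α/β^2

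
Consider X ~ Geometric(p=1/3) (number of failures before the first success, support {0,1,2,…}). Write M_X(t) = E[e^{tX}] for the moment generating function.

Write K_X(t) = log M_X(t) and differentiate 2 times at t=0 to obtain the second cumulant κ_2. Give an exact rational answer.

M_X(t) = 1/(3*(1 - 2*e^(t)/3))
K_X(t) = log M_X(t) = -log(1 - 2*e^(t)/3) - log(3)
D^2[K](t) = 6*e^(t)/(4*e^(2*t) - 12*e^(t) + 9)

κ_2 = D^2[K](0) = 6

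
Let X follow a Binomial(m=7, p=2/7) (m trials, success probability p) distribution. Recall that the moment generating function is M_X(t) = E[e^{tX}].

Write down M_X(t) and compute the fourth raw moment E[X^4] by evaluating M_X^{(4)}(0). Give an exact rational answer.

M_X(t) = (2*e^(t)/7 + 5/7)^7
dM/dt = 128*e^(7*t)/117649 + 1920*e^(6*t)/117649 + 12000*e^(5*t)/117649 + 40000*e^(4*t)/117649 + 75000*e^(3*t)/117649 + 75000*e^(2*t)/117649 + 31250*e^(t)/117649
d^2M/dt^2 = 128*e^(7*t)/16807 + 11520*e^(6*t)/117649 + 60000*e^(5*t)/117649 + 160000*e^(4*t)/117649 + 225000*e^(3*t)/117649 + 150000*e^(2*t)/117649 + 31250*e^(t)/117649
d^3M/dt^3 = 128*e^(7*t)/2401 + 69120*e^(6*t)/117649 + 300000*e^(5*t)/117649 + 640000*e^(4*t)/117649 + 675000*e^(3*t)/117649 + 300000*e^(2*t)/117649 + 31250*e^(t)/117649
d^4M/dt^4 = 128*e^(7*t)/343 + 414720*e^(6*t)/117649 + 1500000*e^(5*t)/117649 + 2560000*e^(4*t)/117649 + 2025000*e^(3*t)/117649 + 600000*e^(2*t)/117649 + 31250*e^(t)/117649

E[X^4] = d^4M/dt^4 |_{t=0} = 20918/343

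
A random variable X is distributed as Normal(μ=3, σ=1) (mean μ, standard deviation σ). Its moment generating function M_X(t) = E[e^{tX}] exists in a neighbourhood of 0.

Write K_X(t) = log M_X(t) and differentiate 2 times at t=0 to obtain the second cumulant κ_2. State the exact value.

κ_2 = K′′(0) = 1

M_X(t) = e^(t^2/2 + 3*t)
K_X(t) = log M_X(t) = t^2/2 + 3*t
K′(t) = t + 3
K′′(t) = 1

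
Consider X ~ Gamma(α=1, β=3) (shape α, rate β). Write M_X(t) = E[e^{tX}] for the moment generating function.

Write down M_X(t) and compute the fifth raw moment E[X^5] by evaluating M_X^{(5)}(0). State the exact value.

M_X(t) = 3/(3 - t)
M′(t) = 3/(t^2 - 6*t + 9)
M′′(t) = -6/(t^3 - 9*t^2 + 27*t - 27)
M′′′(t) = 18/(t^4 - 12*t^3 + 54*t^2 - 108*t + 81)
M′′′′(t) = -72/(t^5 - 15*t^4 + 90*t^3 - 270*t^2 + 405*t - 243)
M′′′′′(t) = 360/(t^6 - 18*t^5 + 135*t^4 - 540*t^3 + 1215*t^2 - 1458*t + 729)

E[X^5] = M′′′′′(0) = 40/81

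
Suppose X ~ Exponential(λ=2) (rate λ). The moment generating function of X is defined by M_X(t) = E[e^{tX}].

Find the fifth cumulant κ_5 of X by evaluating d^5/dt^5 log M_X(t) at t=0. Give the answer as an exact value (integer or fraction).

M_X(t) = 2/(2 - t)
K_X(t) = log M_X(t) = -log(2 - t) + log(2)
D^5[K](t) = -24/(t^5 - 10*t^4 + 40*t^3 - 80*t^2 + 80*t - 32)

κ_5 = D^5[K](0) = 3/4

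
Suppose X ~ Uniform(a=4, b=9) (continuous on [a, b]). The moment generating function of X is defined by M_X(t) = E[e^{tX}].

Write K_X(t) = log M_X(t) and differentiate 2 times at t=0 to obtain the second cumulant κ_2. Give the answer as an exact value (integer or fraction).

κ_2 = D^2[K](0) = 25/12

M_X(t) = (e^(9*t) - e^(4*t))/(5*t)
K_X(t) = log M_X(t) = -log(t) + log(e^(9*t) - e^(4*t)) - log(5)
D^2[K](t) = (-25*t^2*e^(5*t) + e^(10*t) - 2*e^(5*t) + 1)/(t^2*e^(10*t) - 2*t^2*e^(5*t) + t^2)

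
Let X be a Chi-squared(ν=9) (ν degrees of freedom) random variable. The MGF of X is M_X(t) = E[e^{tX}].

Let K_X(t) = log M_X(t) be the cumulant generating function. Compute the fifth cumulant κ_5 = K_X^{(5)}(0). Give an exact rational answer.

M_X(t) = (1 - 2*t)^(-9/2)
K_X(t) = log M_X(t) = -9*log(1 - 2*t)/2
K′(t) = -9/(2*t - 1)
K′′(t) = 18/(4*t^2 - 4*t + 1)
K′′′(t) = -72/(8*t^3 - 12*t^2 + 6*t - 1)
K′′′′(t) = 432/(16*t^4 - 32*t^3 + 24*t^2 - 8*t + 1)
K′′′′′(t) = -3456/(32*t^5 - 80*t^4 + 80*t^3 - 40*t^2 + 10*t - 1)

κ_5 = K′′′′′(0) = 3456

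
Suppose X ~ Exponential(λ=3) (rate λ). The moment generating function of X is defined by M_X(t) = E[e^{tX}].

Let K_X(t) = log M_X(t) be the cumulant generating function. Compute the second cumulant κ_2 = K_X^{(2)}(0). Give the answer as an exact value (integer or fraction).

κ_2 = d^2K/dt^2 |_{t=0} = 1/9

M_X(t) = 3/(3 - t)
K_X(t) = log M_X(t) = -log(3 - t) + log(3)
dK/dt = -1/(t - 3)
d^2K/dt^2 = 1/(t^2 - 6*t + 9)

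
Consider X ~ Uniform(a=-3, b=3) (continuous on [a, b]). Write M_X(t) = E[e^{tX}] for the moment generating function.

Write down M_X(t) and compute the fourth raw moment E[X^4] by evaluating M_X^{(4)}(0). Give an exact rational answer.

M_X(t) = (e^(3*t) - e^(-3*t))/(6*t)
D^4[M](t) = (27*t^4*e^(6*t) - 27*t^4 - 36*t^3*e^(6*t) - 36*t^3 + 36*t^2*e^(6*t) - 36*t^2 - 24*t*e^(6*t) - 24*t + 8*e^(6*t) - 8)*e^(-3*t)/(2*t^5)

E[X^4] = D^4[M](0) = 81/5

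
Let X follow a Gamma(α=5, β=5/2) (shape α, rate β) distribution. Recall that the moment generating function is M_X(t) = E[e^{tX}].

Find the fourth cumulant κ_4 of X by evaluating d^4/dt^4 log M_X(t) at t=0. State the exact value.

M_X(t) = 3125/(32*(5/2 - t)^5)
K_X(t) = log M_X(t) = -5*log(5/2 - t) - 5*log(2) + 5*log(5)
dK/dt = -10/(2*t - 5)
d^2K/dt^2 = 20/(4*t^2 - 20*t + 25)
d^3K/dt^3 = -80/(8*t^3 - 60*t^2 + 150*t - 125)
d^4K/dt^4 = 480/(16*t^4 - 160*t^3 + 600*t^2 - 1000*t + 625)

κ_4 = d^4K/dt^4 |_{t=0} = 96/125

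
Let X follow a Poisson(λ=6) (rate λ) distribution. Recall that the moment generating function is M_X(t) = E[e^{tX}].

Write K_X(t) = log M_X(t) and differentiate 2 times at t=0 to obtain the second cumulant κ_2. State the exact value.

κ_2 = d^2K/dt^2 |_{t=0} = 6

M_X(t) = e^(6*e^(t) - 6)
K_X(t) = log M_X(t) = 6*e^(t) - 6
dK/dt = 6*e^(t)
d^2K/dt^2 = 6*e^(t)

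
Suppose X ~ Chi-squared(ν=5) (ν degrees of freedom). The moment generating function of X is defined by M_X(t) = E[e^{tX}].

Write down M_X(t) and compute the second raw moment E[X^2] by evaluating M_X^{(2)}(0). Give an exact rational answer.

M_X(t) = (1 - 2*t)^(-5/2)
M′(t) = -5/(8*t^3*√(1 - 2*t) - 12*t^2*√(1 - 2*t) + 6*t*√(1 - 2*t) - √(1 - 2*t))
M′′(t) = 35/(16*t^4*√(1 - 2*t) - 32*t^3*√(1 - 2*t) + 24*t^2*√(1 - 2*t) - 8*t*√(1 - 2*t) + √(1 - 2*t))

E[X^2] = M′′(0) = 35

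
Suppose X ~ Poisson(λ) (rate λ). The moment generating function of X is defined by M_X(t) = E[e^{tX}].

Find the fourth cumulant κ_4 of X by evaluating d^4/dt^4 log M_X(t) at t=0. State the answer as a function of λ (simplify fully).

M_X(t) = e^(λ*(e^(t) - 1))
K_X(t) = log M_X(t) = λ*(e^(t) - 1)
dK/dt = λ*e^(t)
d^2K/dt^2 = λ*e^(t)
d^3K/dt^3 = λ*e^(t)
d^4K/dt^4 = λ*e^(t)

κ_4 = d^4K/dt^4 |_{t=0} = λ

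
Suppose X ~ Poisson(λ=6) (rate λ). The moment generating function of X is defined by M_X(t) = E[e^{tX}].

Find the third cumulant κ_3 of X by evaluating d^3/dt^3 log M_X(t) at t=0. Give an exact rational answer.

κ_3 = d^3K/dt^3 |_{t=0} = 6

M_X(t) = e^(6*e^(t) - 6)
K_X(t) = log M_X(t) = 6*e^(t) - 6
dK/dt = 6*e^(t)
d^2K/dt^2 = 6*e^(t)
d^3K/dt^3 = 6*e^(t)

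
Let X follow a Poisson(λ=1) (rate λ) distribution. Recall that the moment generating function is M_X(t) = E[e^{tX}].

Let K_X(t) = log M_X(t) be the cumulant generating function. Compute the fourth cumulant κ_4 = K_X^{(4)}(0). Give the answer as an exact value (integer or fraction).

M_X(t) = e^(e^(t) - 1)
K_X(t) = log M_X(t) = e^(t) - 1
dK/dt = e^(t)
d^2K/dt^2 = e^(t)
d^3K/dt^3 = e^(t)
d^4K/dt^4 = e^(t)

κ_4 = d^4K/dt^4 |_{t=0} = 1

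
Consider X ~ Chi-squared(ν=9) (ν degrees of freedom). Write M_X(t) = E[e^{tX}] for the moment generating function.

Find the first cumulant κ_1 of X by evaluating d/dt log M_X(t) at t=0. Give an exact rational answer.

κ_1 = D[K](0) = 9

M_X(t) = (1 - 2*t)^(-9/2)
K_X(t) = log M_X(t) = -9*log(1 - 2*t)/2
D[K](t) = -9/(2*t - 1)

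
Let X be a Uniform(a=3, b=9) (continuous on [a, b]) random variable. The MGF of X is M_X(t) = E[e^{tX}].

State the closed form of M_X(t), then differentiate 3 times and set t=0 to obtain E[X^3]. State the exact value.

M_X(t) = (e^(9*t) - e^(3*t))/(6*t)
dM/dt = (9*t*e^(9*t) - 3*t*e^(3*t) - e^(9*t) + e^(3*t))/(6*t^2)
d^2M/dt^2 = (81*t^2*e^(9*t) - 9*t^2*e^(3*t) - 18*t*e^(9*t) + 6*t*e^(3*t) + 2*e^(9*t) - 2*e^(3*t))/(6*t^3)
d^3M/dt^3 = (243*t^3*e^(9*t) - 9*t^3*e^(3*t) - 81*t^2*e^(9*t) + 9*t^2*e^(3*t) + 18*t*e^(9*t) - 6*t*e^(3*t) - 2*e^(9*t) + 2*e^(3*t))/(2*t^4)

E[X^3] = d^3M/dt^3 |_{t=0} = 270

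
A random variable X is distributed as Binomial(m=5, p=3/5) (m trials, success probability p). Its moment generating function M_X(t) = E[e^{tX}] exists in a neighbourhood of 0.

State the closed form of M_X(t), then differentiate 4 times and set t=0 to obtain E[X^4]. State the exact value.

E[X^4] = M′′′′(0) = 18339/125

M_X(t) = (3*e^(t)/5 + 2/5)^5
M′(t) = 243*e^(5*t)/625 + 648*e^(4*t)/625 + 648*e^(3*t)/625 + 288*e^(2*t)/625 + 48*e^(t)/625
M′′(t) = 243*e^(5*t)/125 + 2592*e^(4*t)/625 + 1944*e^(3*t)/625 + 576*e^(2*t)/625 + 48*e^(t)/625
M′′′(t) = 243*e^(5*t)/25 + 10368*e^(4*t)/625 + 5832*e^(3*t)/625 + 1152*e^(2*t)/625 + 48*e^(t)/625
M′′′′(t) = 243*e^(5*t)/5 + 41472*e^(4*t)/625 + 17496*e^(3*t)/625 + 2304*e^(2*t)/625 + 48*e^(t)/625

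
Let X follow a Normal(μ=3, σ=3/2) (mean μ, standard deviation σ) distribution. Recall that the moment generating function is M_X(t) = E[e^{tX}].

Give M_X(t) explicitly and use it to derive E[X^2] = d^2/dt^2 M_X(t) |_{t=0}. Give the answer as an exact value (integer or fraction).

M_X(t) = e^(9*t^2/8 + 3*t)
D^2[M](t) = 81*t^2*e^(3*t)*e^(9*t^2/8)/16 + 27*t*e^(3*t)*e^(9*t^2/8)/2 + 45*e^(3*t)*e^(9*t^2/8)/4

E[X^2] = D^2[M](0) = 45/4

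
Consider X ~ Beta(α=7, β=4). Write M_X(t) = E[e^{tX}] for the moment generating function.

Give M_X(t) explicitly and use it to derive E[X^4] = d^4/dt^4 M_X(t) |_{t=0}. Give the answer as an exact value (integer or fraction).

M_X(t) = ₁F₁(7; 11; t)
M′(t) = 7*₁F₁(8; 12; t)/11
M′′(t) = 14*₁F₁(9; 13; t)/33
M′′′(t) = 42*₁F₁(10; 14; t)/143
M′′′′(t) = 30*₁F₁(11; 15; t)/143

E[X^4] = M′′′′(0) = 30/143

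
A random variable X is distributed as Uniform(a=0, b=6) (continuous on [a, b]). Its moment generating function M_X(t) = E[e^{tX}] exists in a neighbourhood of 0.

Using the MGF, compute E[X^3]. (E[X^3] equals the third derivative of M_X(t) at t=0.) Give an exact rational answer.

E[X^3] = d^3M/dt^3 |_{t=0} = 54

M_X(t) = (e^(6*t) - 1)/(6*t)
dM/dt = (6*t*e^(6*t) - e^(6*t) + 1)/(6*t^2)
d^2M/dt^2 = (18*t^2*e^(6*t) - 6*t*e^(6*t) + e^(6*t) - 1)/(3*t^3)
d^3M/dt^3 = (36*t^3*e^(6*t) - 18*t^2*e^(6*t) + 6*t*e^(6*t) - e^(6*t) + 1)/t^4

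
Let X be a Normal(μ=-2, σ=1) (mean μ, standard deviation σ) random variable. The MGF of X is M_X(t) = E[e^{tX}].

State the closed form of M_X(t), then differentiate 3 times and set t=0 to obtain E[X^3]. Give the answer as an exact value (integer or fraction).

M_X(t) = e^(t^2/2 - 2*t)
M^(3)(t) = (t^3*e^(t^2/2) - 6*t^2*e^(t^2/2) + 15*t*e^(t^2/2) - 14*e^(t^2/2))*e^(-2*t)

E[X^3] = M^(3)(0) = -14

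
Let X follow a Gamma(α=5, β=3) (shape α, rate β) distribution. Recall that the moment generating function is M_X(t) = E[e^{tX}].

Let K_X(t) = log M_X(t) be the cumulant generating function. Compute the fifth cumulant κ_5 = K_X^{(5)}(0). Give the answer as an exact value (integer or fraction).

κ_5 = d^5K/dt^5 |_{t=0} = 40/81

M_X(t) = 243/(3 - t)^5
K_X(t) = log M_X(t) = -5*log(3 - t) + 5*log(3)
dK/dt = -5/(t - 3)
d^2K/dt^2 = 5/(t^2 - 6*t + 9)
d^3K/dt^3 = -10/(t^3 - 9*t^2 + 27*t - 27)
d^4K/dt^4 = 30/(t^4 - 12*t^3 + 54*t^2 - 108*t + 81)
d^5K/dt^5 = -120/(t^5 - 15*t^4 + 90*t^3 - 270*t^2 + 405*t - 243)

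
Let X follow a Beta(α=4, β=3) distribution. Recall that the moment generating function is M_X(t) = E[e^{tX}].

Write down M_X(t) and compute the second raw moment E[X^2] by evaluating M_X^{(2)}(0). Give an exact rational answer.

M_X(t) = ₁F₁(4; 7; t)
M^(2)(t) = 5*₁F₁(6; 9; t)/14

E[X^2] = M^(2)(0) = 5/14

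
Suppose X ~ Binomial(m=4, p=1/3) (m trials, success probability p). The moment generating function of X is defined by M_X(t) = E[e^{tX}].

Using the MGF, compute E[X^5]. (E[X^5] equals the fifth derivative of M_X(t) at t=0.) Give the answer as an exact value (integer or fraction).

M_X(t) = (e^(t)/3 + 2/3)^4
dM/dt = 4*e^(4*t)/81 + 8*e^(3*t)/27 + 16*e^(2*t)/27 + 32*e^(t)/81
d^2M/dt^2 = 16*e^(4*t)/81 + 8*e^(3*t)/9 + 32*e^(2*t)/27 + 32*e^(t)/81
d^3M/dt^3 = 64*e^(4*t)/81 + 8*e^(3*t)/3 + 64*e^(2*t)/27 + 32*e^(t)/81
d^4M/dt^4 = 256*e^(4*t)/81 + 8*e^(3*t) + 128*e^(2*t)/27 + 32*e^(t)/81
d^5M/dt^5 = 1024*e^(4*t)/81 + 24*e^(3*t) + 256*e^(2*t)/27 + 32*e^(t)/81

E[X^5] = d^5M/dt^5 |_{t=0} = 1256/27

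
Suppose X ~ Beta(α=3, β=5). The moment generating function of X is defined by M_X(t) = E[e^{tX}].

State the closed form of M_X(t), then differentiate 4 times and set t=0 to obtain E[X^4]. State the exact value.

M_X(t) = ₁F₁(3; 8; t)
dM/dt = 3*₁F₁(4; 9; t)/8
d^2M/dt^2 = ₁F₁(5; 10; t)/6
d^3M/dt^3 = ₁F₁(6; 11; t)/12
d^4M/dt^4 = ₁F₁(7; 12; t)/22

E[X^4] = d^4M/dt^4 |_{t=0} = 1/22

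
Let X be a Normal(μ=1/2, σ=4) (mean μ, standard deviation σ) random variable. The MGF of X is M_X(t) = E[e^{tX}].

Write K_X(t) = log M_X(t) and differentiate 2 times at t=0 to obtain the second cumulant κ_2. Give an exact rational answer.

M_X(t) = e^(8*t^2 + t/2)
K_X(t) = log M_X(t) = 8*t^2 + t/2
K^(2)(t) = 16

κ_2 = K^(2)(0) = 16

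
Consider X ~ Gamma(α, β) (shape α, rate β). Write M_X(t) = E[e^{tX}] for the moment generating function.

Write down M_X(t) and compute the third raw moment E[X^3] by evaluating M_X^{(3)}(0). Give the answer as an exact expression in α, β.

M_X(t) = (β/(β - t))^α
dM/dt = -α*β^α*(1/(β - t))^α/(-β + t)
d^2M/dt^2 = (α^2*β^α*(1/(β - t))^α + α*β^α*(1/(β - t))^α)/(β^2 - 2*β*t + t^2)
d^3M/dt^3 = (-α^3*β^α*(1/(β - t))^α - 3*α^2*β^α*(1/(β - t))^α - 2*α*β^α*(1/(β - t))^α)/(-β^3 + 3*β^2*t - 3*β*t^2 + t^3)

E[X^3] = d^3M/dt^3 |_{t=0} = α*(α^2 + 3*α + 2)/β^3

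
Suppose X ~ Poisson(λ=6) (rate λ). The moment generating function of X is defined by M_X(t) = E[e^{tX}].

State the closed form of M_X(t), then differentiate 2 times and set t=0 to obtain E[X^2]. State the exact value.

M_X(t) = e^(6*e^(t) - 6)
D^2[M](t) = (36*e^(2*t)*e^(6*e^(t)) + 6*e^(t)*e^(6*e^(t)))*e^(-6)

E[X^2] = D^2[M](0) = 42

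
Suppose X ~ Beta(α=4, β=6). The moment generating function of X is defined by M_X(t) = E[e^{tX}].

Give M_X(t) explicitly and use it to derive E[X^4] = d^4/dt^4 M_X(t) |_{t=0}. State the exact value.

M_X(t) = ₁F₁(4; 10; t)
D^4[M](t) = 7*₁F₁(8; 14; t)/143

E[X^4] = D^4[M](0) = 7/143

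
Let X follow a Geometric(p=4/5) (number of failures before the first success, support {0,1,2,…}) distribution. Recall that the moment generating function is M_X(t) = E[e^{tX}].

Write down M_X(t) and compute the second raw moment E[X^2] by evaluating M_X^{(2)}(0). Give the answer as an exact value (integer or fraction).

E[X^2] = M′′(0) = 3/8

M_X(t) = 4/(5*(1 - e^(t)/5))
M′(t) = 4*e^(t)/(e^(2*t) - 10*e^(t) + 25)
M′′(t) = (-4*e^(2*t) - 20*e^(t))/(e^(3*t) - 15*e^(2*t) + 75*e^(t) - 125)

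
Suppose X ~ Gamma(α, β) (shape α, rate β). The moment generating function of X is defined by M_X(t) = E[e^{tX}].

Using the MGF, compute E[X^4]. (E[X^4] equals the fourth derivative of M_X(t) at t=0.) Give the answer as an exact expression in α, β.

E[X^4] = d^4M/dt^4 |_{t=0} = α*(α^3 + 6*α^2 + 11*α + 6)/β^4

M_X(t) = (β/(β - t))^α
dM/dt = -α*β^α*(1/(β - t))^α/(-β + t)
d^2M/dt^2 = (α^2*β^α*(1/(β - t))^α + α*β^α*(1/(β - t))^α)/(β^2 - 2*β*t + t^2)
d^3M/dt^3 = (-α^3*β^α*(1/(β - t))^α - 3*α^2*β^α*(1/(β - t))^α - 2*α*β^α*(1/(β - t))^α)/(-β^3 + 3*β^2*t - 3*β*t^2 + t^3)
d^4M/dt^4 = (α^4*β^α*(1/(β - t))^α + 6*α^3*β^α*(1/(β - t))^α + 11*α^2*β^α*(1/(β - t))^α + 6*α*β^α*(1/(β - t))^α)/(β^4 - 4*β^3*t + 6*β^2*t^2 - 4*β*t^3 + t^4)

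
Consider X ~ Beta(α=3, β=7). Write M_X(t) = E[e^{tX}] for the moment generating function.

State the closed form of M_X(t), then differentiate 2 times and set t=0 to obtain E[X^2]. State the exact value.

M_X(t) = ₁F₁(3; 10; t)
dM/dt = 3*₁F₁(4; 11; t)/10
d^2M/dt^2 = 6*₁F₁(5; 12; t)/55

E[X^2] = d^2M/dt^2 |_{t=0} = 6/55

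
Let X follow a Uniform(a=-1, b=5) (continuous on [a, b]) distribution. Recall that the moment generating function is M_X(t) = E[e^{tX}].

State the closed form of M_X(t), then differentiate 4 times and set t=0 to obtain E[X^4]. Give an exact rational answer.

M_X(t) = (e^(5*t) - e^(-t))/(6*t)
dM/dt = (5*t*e^(6*t) + t - e^(6*t) + 1)*e^(-t)/(6*t^2)
d^2M/dt^2 = (25*t^2*e^(6*t) - t^2 - 10*t*e^(6*t) - 2*t + 2*e^(6*t) - 2)*e^(-t)/(6*t^3)
d^3M/dt^3 = (125*t^3*e^(6*t) + t^3 - 75*t^2*e^(6*t) + 3*t^2 + 30*t*e^(6*t) + 6*t - 6*e^(6*t) + 6)*e^(-t)/(6*t^4)
d^4M/dt^4 = (625*t^4*e^(6*t) - t^4 - 500*t^3*e^(6*t) - 4*t^3 + 300*t^2*e^(6*t) - 12*t^2 - 120*t*e^(6*t) - 24*t + 24*e^(6*t) - 24)*e^(-t)/(6*t^5)

E[X^4] = d^4M/dt^4 |_{t=0} = 521/5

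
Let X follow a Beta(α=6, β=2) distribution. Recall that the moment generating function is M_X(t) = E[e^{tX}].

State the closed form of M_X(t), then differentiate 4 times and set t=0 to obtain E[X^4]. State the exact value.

E[X^4] = M^(4)(0) = 21/55

M_X(t) = ₁F₁(6; 8; t)
M^(4)(t) = 21*₁F₁(10; 12; t)/55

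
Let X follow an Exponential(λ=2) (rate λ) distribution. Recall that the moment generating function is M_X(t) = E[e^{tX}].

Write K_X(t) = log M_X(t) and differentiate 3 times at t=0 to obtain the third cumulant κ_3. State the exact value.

M_X(t) = 2/(2 - t)
K_X(t) = log M_X(t) = -log(2 - t) + log(2)
dK/dt = -1/(t - 2)
d^2K/dt^2 = 1/(t^2 - 4*t + 4)
d^3K/dt^3 = -2/(t^3 - 6*t^2 + 12*t - 8)

κ_3 = d^3K/dt^3 |_{t=0} = 1/4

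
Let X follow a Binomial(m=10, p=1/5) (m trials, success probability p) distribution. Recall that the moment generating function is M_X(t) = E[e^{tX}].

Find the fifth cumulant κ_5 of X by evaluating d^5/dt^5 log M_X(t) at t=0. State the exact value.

M_X(t) = (e^(t)/5 + 4/5)^10
K_X(t) = log M_X(t) = 10*log(e^(t)/5 + 4/5)
D^5[K](t) = (-40*e^(4*t) + 1760*e^(3*t) - 7040*e^(2*t) + 2560*e^(t))/(e^(5*t) + 20*e^(4*t) + 160*e^(3*t) + 640*e^(2*t) + 1280*e^(t) + 1024)

κ_5 = D^5[K](0) = -552/625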